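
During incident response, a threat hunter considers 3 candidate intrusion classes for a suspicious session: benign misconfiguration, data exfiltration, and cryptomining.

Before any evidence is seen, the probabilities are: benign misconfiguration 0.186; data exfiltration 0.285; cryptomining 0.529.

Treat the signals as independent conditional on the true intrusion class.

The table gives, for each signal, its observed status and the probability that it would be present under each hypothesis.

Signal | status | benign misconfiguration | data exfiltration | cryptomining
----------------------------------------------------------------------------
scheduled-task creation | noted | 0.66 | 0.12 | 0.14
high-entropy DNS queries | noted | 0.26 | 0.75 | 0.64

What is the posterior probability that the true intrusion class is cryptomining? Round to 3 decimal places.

For each hypothesis, the unnormalized posterior weight is prior × product of the signal likelihoods:
  benign misconfiguration: 0.186 × 0.66 × 0.26 = 0.031918
  data exfiltration: 0.285 × 0.12 × 0.75 = 0.02565
  cryptomining: 0.529 × 0.14 × 0.64 = 0.047398
Normalizing constant Z = 0.031918 + 0.02565 + 0.047398 = 0.10497.
P(cryptomining | evidence) = 0.047398 / 0.10497 ≈ 0.452.

0.452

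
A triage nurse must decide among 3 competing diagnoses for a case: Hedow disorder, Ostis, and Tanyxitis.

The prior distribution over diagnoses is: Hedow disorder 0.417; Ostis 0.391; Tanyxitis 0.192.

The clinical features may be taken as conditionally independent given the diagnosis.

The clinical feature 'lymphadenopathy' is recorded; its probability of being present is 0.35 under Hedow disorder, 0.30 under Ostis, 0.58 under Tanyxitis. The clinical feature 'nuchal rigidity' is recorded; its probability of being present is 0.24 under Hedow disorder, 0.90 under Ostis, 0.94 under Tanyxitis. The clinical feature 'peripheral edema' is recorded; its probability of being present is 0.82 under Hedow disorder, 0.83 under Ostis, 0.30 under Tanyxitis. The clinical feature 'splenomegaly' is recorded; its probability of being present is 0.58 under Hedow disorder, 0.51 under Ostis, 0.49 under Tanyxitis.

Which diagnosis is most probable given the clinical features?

By Bayes' rule with conditional independence, the unnormalized weight for each hypothesis is prior × ∏ likelihoods:
  Hedow disorder: 0.417 × 0.35 × 0.24 × 0.82 × 0.58 = 0.016659
  Ostis: 0.391 × 0.30 × 0.90 × 0.83 × 0.51 = 0.044688
  Tanyxitis: 0.192 × 0.58 × 0.94 × 0.30 × 0.49 = 0.015388
Normalizing constant Z = 0.016659 + 0.044688 + 0.015388 = 0.076735.
P(Hedow disorder | evidence) ≈ 0.016659 / 0.076735 ≈ 0.217
P(Ostis | evidence) ≈ 0.044688 / 0.076735 ≈ 0.582
P(Tanyxitis | evidence) ≈ 0.015388 / 0.076735 ≈ 0.201
The largest is 0.582, so Ostis is most probable.

Ostis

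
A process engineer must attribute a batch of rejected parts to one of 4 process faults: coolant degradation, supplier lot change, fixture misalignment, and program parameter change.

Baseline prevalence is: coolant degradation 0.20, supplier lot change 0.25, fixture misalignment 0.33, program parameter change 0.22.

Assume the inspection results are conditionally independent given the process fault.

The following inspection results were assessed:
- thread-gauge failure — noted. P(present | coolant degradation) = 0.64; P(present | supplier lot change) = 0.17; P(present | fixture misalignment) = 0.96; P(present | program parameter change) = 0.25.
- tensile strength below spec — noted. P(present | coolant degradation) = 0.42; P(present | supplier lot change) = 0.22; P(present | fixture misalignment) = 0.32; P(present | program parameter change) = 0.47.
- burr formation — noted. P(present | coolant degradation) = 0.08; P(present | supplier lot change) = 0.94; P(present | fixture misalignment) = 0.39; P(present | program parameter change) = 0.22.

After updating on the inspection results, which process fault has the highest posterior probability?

fixture misalignment

Multiply each prior by the joint likelihood of the inspection result pattern:
  coolant degradation: 0.20 × 0.64 × 0.42 × 0.08 = 0.0043008
  supplier lot change: 0.25 × 0.17 × 0.22 × 0.94 = 0.008789
  fixture misalignment: 0.33 × 0.96 × 0.32 × 0.39 = 0.039537
  program parameter change: 0.22 × 0.25 × 0.47 × 0.22 = 0.005687
Marginal likelihood of the evidence = 0.058313.
P(coolant degradation | evidence) ≈ 0.0043008 / 0.058313 ≈ 0.074
P(supplier lot change | evidence) ≈ 0.008789 / 0.058313 ≈ 0.151
P(fixture misalignment | evidence) ≈ 0.039537 / 0.058313 ≈ 0.678
P(program parameter change | evidence) ≈ 0.005687 / 0.058313 ≈ 0.098
The largest is 0.678, so fixture misalignment is most probable.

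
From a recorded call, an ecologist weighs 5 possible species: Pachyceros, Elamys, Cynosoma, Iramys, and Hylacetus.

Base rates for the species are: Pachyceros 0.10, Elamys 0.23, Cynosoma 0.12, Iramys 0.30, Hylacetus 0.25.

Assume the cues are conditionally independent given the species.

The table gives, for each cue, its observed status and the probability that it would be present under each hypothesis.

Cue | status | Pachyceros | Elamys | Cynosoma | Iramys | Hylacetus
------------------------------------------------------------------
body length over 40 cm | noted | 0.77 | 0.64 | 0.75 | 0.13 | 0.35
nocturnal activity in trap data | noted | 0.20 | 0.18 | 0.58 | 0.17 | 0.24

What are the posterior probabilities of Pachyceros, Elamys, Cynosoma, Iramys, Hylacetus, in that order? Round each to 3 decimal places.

0.127, 0.218, 0.429, 0.054, 0.173

By Bayes' rule with conditional independence, the unnormalized weight for each hypothesis is prior × ∏ likelihoods:
  Pachyceros: 0.10 × 0.77 × 0.20 = 0.0154
  Elamys: 0.23 × 0.64 × 0.18 = 0.026496
  Cynosoma: 0.12 × 0.75 × 0.58 = 0.0522
  Iramys: 0.30 × 0.13 × 0.17 = 0.00663
  Hylacetus: 0.25 × 0.35 × 0.24 = 0.021
Marginal likelihood of the evidence = 0.12173.
P(Pachyceros | evidence) = 0.0154 / 0.12173 ≈ 0.127
P(Elamys | evidence) = 0.026496 / 0.12173 ≈ 0.218
P(Cynosoma | evidence) = 0.0522 / 0.12173 ≈ 0.429
P(Iramys | evidence) = 0.00663 / 0.12173 ≈ 0.054
P(Hylacetus | evidence) = 0.021 / 0.12173 ≈ 0.173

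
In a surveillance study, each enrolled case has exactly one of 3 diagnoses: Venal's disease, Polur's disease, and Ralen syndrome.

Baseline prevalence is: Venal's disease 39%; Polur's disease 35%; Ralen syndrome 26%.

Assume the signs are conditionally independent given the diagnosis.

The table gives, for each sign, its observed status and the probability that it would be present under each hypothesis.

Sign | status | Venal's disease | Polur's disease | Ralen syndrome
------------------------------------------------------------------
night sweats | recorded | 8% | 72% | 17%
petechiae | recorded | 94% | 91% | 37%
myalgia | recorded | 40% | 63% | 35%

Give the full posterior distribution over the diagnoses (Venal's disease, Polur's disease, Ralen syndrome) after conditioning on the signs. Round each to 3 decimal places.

For each hypothesis, the unnormalized posterior weight is prior × product of the sign likelihoods:
  Venal's disease: 0.39 × 0.08 × 0.94 × 0.40 = 0.011731
  Polur's disease: 0.35 × 0.72 × 0.91 × 0.63 = 0.14447
  Ralen syndrome: 0.26 × 0.17 × 0.37 × 0.35 = 0.0057239
The unnormalized weights sum to 0.16193.
P(Venal's disease | evidence) = 0.011731 / 0.16193 ≈ 0.072
P(Polur's disease | evidence) = 0.14447 / 0.16193 ≈ 0.892
P(Ralen syndrome | evidence) = 0.0057239 / 0.16193 ≈ 0.035

0.072, 0.892, 0.035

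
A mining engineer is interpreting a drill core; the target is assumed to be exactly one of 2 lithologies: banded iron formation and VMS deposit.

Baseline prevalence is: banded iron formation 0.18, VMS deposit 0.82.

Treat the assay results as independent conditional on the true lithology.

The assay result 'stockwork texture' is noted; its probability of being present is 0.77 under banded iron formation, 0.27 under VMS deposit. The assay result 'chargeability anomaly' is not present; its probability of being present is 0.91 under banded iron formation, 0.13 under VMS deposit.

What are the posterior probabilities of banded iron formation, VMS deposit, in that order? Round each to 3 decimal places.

By Bayes' rule with conditional independence, the unnormalized weight for each hypothesis is prior × ∏ likelihoods (using 1 − P(present | H) for each absent assay result):
  banded iron formation: 0.18 × 0.77 × (1 − 0.91) = 0.012474
  VMS deposit: 0.82 × 0.27 × (1 − 0.13) = 0.19262
The unnormalized weights sum to 0.20509.
P(banded iron formation | evidence) = 0.012474 / 0.20509 ≈ 0.061
P(VMS deposit | evidence) = 0.19262 / 0.20509 ≈ 0.939

0.061, 0.939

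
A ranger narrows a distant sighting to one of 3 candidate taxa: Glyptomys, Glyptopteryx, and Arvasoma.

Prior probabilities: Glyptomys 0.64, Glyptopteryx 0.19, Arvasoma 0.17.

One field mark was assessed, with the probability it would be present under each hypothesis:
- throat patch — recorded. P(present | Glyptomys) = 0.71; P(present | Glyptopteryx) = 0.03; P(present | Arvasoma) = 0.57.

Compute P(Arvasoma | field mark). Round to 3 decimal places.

By Bayes' rule, the unnormalized weight for each hypothesis is prior × likelihood:
  Glyptomys: 0.64 × 0.71 = 0.4544
  Glyptopteryx: 0.19 × 0.03 = 0.0057
  Arvasoma: 0.17 × 0.57 = 0.0969
Normalizing constant Z = 0.4544 + 0.0057 + 0.0969 = 0.557.
P(Arvasoma | evidence) = 0.0969 / 0.557 ≈ 0.174.

0.174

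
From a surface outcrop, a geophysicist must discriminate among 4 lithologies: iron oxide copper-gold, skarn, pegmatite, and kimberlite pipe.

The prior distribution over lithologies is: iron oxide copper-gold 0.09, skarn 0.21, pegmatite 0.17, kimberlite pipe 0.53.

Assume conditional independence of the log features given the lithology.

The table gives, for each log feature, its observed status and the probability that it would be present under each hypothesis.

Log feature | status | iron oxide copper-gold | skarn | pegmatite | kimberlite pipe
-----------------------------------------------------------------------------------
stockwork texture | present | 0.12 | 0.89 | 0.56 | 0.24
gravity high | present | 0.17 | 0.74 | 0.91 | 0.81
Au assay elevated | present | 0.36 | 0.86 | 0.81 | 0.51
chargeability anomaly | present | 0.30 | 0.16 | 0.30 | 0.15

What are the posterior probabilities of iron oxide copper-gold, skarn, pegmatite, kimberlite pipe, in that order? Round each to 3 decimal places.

0.004, 0.395, 0.437, 0.164

By Bayes' rule with conditional independence, the unnormalized weight for each hypothesis is prior × ∏ likelihoods:
  iron oxide copper-gold: 0.09 × 0.12 × 0.17 × 0.36 × 0.30 = 0.00019829
  skarn: 0.21 × 0.89 × 0.74 × 0.86 × 0.16 = 0.019031
  pegmatite: 0.17 × 0.56 × 0.91 × 0.81 × 0.30 = 0.021052
  kimberlite pipe: 0.53 × 0.24 × 0.81 × 0.51 × 0.15 = 0.0078819
The unnormalized weights sum to 0.048163.
P(iron oxide copper-gold | evidence) = 0.00019829 / 0.048163 ≈ 0.004
P(skarn | evidence) = 0.019031 / 0.048163 ≈ 0.395
P(pegmatite | evidence) = 0.021052 / 0.048163 ≈ 0.437
P(kimberlite pipe | evidence) = 0.0078819 / 0.048163 ≈ 0.164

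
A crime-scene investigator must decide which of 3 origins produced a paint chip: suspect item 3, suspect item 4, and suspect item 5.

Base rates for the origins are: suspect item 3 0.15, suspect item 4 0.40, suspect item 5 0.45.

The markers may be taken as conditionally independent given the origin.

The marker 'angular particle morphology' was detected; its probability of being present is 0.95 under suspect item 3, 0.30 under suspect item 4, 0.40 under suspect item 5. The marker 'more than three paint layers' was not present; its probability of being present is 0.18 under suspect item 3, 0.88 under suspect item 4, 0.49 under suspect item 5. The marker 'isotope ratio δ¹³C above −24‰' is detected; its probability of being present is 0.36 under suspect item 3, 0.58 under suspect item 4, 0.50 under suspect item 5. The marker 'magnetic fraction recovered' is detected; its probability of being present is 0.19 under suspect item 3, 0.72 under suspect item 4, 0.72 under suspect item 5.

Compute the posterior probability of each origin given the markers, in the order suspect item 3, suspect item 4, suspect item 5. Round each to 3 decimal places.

For each hypothesis, the unnormalized posterior weight is prior × product of the marker likelihoods (using 1 − P(present | H) for each absent marker):
  suspect item 3: 0.15 × 0.95 × (1 − 0.18) × 0.36 × 0.19 = 0.0079925
  suspect item 4: 0.40 × 0.30 × (1 − 0.88) × 0.58 × 0.72 = 0.0060134
  suspect item 5: 0.45 × 0.40 × (1 − 0.49) × 0.50 × 0.72 = 0.033048
The unnormalized weights sum to 0.047054.
P(suspect item 3 | evidence) = 0.0079925 / 0.047054 ≈ 0.170
P(suspect item 4 | evidence) = 0.0060134 / 0.047054 ≈ 0.128
P(suspect item 5 | evidence) = 0.033048 / 0.047054 ≈ 0.702

0.170, 0.128, 0.702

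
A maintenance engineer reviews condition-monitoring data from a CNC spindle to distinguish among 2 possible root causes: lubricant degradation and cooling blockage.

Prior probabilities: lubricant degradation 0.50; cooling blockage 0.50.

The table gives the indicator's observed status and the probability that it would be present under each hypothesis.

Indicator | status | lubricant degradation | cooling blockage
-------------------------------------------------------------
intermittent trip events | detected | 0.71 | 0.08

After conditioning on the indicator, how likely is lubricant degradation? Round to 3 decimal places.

0.899

Multiply each prior by the likelihood of the indicator:
  lubricant degradation: 0.50 × 0.71 = 0.355
  cooling blockage: 0.50 × 0.08 = 0.04
Marginal likelihood of the evidence = 0.395.
P(lubricant degradation | evidence) = 0.355 / 0.395 ≈ 0.899.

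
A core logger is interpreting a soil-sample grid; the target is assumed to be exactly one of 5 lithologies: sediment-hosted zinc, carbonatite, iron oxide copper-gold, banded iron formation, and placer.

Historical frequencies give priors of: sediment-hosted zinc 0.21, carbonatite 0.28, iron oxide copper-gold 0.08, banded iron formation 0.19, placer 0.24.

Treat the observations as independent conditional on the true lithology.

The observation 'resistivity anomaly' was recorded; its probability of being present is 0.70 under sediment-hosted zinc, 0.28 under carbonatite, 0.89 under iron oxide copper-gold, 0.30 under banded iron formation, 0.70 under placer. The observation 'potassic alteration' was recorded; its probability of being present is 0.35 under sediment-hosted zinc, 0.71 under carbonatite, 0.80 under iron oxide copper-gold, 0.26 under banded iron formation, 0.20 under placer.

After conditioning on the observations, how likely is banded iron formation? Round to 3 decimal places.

0.070

Multiply each prior by the joint likelihood of the evidence pattern:
  sediment-hosted zinc: 0.21 × 0.70 × 0.35 = 0.05145
  carbonatite: 0.28 × 0.28 × 0.71 = 0.055664
  iron oxide copper-gold: 0.08 × 0.89 × 0.80 = 0.05696
  banded iron formation: 0.19 × 0.30 × 0.26 = 0.01482
  placer: 0.24 × 0.70 × 0.20 = 0.0336
The unnormalized weights sum to 0.21249.
P(banded iron formation | evidence) = 0.01482 / 0.21249 ≈ 0.070.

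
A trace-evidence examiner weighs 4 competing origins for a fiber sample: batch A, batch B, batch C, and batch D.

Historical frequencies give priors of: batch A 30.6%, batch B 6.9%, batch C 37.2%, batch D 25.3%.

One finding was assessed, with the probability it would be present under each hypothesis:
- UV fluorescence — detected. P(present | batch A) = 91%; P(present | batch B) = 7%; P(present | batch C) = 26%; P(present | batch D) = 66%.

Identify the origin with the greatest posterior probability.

batch A

By Bayes' rule, the unnormalized weight for each hypothesis is prior × likelihood:
  batch A: 0.306 × 0.91 = 0.27846
  batch B: 0.069 × 0.07 = 0.00483
  batch C: 0.372 × 0.26 = 0.09672
  batch D: 0.253 × 0.66 = 0.16698
Normalizing constant Z = 0.27846 + 0.00483 + 0.09672 + 0.16698 = 0.54699.
P(batch A | evidence) ≈ 0.27846 / 0.54699 ≈ 0.509
P(batch B | evidence) ≈ 0.00483 / 0.54699 ≈ 0.009
P(batch C | evidence) ≈ 0.09672 / 0.54699 ≈ 0.177
P(batch D | evidence) ≈ 0.16698 / 0.54699 ≈ 0.305
The largest is 0.509, so batch A is most probable.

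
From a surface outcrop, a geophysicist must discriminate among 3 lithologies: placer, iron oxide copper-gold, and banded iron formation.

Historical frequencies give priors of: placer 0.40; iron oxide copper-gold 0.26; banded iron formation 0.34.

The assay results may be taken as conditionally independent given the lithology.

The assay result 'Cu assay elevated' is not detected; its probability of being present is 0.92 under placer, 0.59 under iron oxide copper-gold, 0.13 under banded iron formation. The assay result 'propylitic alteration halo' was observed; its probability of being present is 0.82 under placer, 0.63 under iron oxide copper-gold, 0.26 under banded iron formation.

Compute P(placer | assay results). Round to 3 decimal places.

By Bayes' rule with conditional independence, the unnormalized weight for each hypothesis is prior × ∏ likelihoods (using 1 − P(present | H) for each absent assay result):
  placer: 0.40 × (1 − 0.92) × 0.82 = 0.02624
  iron oxide copper-gold: 0.26 × (1 − 0.59) × 0.63 = 0.067158
  banded iron formation: 0.34 × (1 − 0.13) × 0.26 = 0.076908
The unnormalized weights sum to 0.17031.
P(placer | evidence) = 0.02624 / 0.17031 ≈ 0.154.

0.154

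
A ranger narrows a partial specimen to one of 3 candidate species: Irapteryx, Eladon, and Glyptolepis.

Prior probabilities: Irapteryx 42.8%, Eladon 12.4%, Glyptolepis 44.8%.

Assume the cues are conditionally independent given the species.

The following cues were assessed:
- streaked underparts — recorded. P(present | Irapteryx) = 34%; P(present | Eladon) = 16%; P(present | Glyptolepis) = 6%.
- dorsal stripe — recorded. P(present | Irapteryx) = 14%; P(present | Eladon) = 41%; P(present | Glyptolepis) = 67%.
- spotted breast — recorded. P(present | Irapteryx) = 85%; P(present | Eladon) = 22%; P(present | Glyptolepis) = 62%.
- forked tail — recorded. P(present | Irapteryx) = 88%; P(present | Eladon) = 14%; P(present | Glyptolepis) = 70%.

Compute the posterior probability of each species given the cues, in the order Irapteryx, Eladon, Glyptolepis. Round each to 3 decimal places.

0.654, 0.011, 0.335

For each hypothesis, the unnormalized posterior weight is prior × product of the cue likelihoods:
  Irapteryx: 0.428 × 0.34 × 0.14 × 0.85 × 0.88 = 0.015239
  Eladon: 0.124 × 0.16 × 0.41 × 0.22 × 0.14 = 0.00025054
  Glyptolepis: 0.448 × 0.06 × 0.67 × 0.62 × 0.70 = 0.0078162
The unnormalized weights sum to 0.023306.
P(Irapteryx | evidence) = 0.015239 / 0.023306 ≈ 0.654
P(Eladon | evidence) = 0.00025054 / 0.023306 ≈ 0.011
P(Glyptolepis | evidence) = 0.0078162 / 0.023306 ≈ 0.335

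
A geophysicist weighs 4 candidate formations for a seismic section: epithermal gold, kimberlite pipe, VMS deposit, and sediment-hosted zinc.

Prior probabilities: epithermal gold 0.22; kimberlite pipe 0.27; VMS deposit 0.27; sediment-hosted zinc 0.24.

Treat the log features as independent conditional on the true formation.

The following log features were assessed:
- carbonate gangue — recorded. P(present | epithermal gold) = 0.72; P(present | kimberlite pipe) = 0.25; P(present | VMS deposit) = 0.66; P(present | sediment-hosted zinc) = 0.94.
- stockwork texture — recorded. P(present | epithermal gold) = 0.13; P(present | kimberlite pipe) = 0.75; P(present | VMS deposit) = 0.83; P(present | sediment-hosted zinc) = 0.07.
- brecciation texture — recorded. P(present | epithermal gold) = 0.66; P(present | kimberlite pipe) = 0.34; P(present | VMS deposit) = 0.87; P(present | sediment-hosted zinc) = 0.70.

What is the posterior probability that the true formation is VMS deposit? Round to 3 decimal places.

For each hypothesis, the unnormalized posterior weight is prior × product of the log feature likelihoods:
  epithermal gold: 0.22 × 0.72 × 0.13 × 0.66 = 0.013591
  kimberlite pipe: 0.27 × 0.25 × 0.75 × 0.34 = 0.017213
  VMS deposit: 0.27 × 0.66 × 0.83 × 0.87 = 0.12868
  sediment-hosted zinc: 0.24 × 0.94 × 0.07 × 0.70 = 0.011054
Marginal likelihood of the evidence = 0.17054.
P(VMS deposit | evidence) = 0.12868 / 0.17054 ≈ 0.755.

0.755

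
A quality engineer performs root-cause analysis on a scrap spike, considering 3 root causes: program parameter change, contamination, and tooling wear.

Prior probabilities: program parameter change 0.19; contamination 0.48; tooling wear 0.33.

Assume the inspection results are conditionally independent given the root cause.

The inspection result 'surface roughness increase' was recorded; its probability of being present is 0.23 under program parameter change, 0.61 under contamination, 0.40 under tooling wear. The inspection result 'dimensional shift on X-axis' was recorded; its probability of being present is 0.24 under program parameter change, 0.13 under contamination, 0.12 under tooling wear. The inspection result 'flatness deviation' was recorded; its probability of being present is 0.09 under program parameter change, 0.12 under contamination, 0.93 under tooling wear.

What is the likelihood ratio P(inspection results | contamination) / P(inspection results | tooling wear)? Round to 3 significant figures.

0.213

The Bayes factor is the ratio of the joint likelihoods of the inspection result pattern under the two hypotheses.
  contamination: 0.61 × 0.13 × 0.12 = 0.009516
  tooling wear: 0.40 × 0.12 × 0.93 = 0.04464
Bayes factor = 0.009516 / 0.04464 ≈ 0.213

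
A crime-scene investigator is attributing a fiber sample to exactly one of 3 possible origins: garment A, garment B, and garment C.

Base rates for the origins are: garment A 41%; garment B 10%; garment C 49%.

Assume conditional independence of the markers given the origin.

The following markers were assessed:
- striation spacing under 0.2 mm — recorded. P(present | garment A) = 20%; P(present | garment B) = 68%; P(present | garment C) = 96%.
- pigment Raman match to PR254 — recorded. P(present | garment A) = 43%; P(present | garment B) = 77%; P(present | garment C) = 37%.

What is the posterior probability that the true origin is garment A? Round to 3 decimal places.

By Bayes' rule with conditional independence, the unnormalized weight for each hypothesis is prior × ∏ likelihoods:
  garment A: 0.41 × 0.20 × 0.43 = 0.03526
  garment B: 0.10 × 0.68 × 0.77 = 0.05236
  garment C: 0.49 × 0.96 × 0.37 = 0.17405
Normalizing constant Z = 0.03526 + 0.05236 + 0.17405 = 0.26167.
P(garment A | evidence) = 0.03526 / 0.26167 ≈ 0.135.

0.135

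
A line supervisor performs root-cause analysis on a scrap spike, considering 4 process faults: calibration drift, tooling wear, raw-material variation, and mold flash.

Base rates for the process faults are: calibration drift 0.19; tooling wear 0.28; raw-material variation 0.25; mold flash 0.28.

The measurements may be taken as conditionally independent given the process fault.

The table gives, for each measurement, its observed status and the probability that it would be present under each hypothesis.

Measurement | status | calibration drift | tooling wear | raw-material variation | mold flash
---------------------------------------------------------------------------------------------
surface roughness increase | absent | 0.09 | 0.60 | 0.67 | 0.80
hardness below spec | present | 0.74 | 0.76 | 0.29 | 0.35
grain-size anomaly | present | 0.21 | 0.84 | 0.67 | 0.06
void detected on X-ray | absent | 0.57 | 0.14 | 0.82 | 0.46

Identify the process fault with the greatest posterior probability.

Multiply each prior by the joint likelihood of the measurement pattern (using 1 − P(present | H) for each absent measurement):
  calibration drift: 0.19 × (1 − 0.09) × 0.74 × 0.21 × (1 − 0.57) = 0.011554
  tooling wear: 0.28 × (1 − 0.60) × 0.76 × 0.84 × (1 − 0.14) = 0.061491
  raw-material variation: 0.25 × (1 − 0.67) × 0.29 × 0.67 × (1 − 0.82) = 0.0028854
  mold flash: 0.28 × (1 − 0.80) × 0.35 × 0.06 × (1 − 0.46) = 0.00063504
Normalizing constant Z = 0.011554 + 0.061491 + 0.0028854 + 0.00063504 = 0.076565.
P(calibration drift | evidence) ≈ 0.011554 / 0.076565 ≈ 0.151
P(tooling wear | evidence) ≈ 0.061491 / 0.076565 ≈ 0.803
P(raw-material variation | evidence) ≈ 0.0028854 / 0.076565 ≈ 0.038
P(mold flash | evidence) ≈ 0.00063504 / 0.076565 ≈ 0.008
The largest is 0.803, so tooling wear is most probable.

tooling wear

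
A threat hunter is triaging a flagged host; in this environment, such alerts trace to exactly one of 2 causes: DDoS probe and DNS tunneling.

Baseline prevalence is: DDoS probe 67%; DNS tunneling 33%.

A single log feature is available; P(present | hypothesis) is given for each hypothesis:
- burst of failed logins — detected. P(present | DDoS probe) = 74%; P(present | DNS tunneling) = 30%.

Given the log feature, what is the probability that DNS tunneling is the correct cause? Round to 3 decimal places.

By Bayes' rule, the unnormalized weight for each hypothesis is prior × likelihood:
  DDoS probe: 0.670 × 0.74 = 0.4958
  DNS tunneling: 0.330 × 0.30 = 0.099
The unnormalized weights sum to 0.5948.
P(DNS tunneling | evidence) = 0.099 / 0.5948 ≈ 0.166.

0.166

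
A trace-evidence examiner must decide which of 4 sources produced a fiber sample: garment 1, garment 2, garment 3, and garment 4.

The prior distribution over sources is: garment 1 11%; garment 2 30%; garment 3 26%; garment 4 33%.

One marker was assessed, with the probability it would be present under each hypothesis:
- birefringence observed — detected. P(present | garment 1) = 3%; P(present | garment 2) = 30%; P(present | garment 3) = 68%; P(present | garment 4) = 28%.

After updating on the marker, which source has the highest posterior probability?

garment 3

By Bayes' rule, the unnormalized weight for each hypothesis is prior × likelihood:
  garment 1: 0.11 × 0.03 = 0.0033
  garment 2: 0.30 × 0.30 = 0.09
  garment 3: 0.26 × 0.68 = 0.1768
  garment 4: 0.33 × 0.28 = 0.0924
Normalizing constant Z = 0.0033 + 0.09 + 0.1768 + 0.0924 = 0.3625.
P(garment 1 | evidence) ≈ 0.0033 / 0.3625 ≈ 0.009
P(garment 2 | evidence) ≈ 0.09 / 0.3625 ≈ 0.248
P(garment 3 | evidence) ≈ 0.1768 / 0.3625 ≈ 0.488
P(garment 4 | evidence) ≈ 0.0924 / 0.3625 ≈ 0.255
The largest is 0.488, so garment 3 is most probable.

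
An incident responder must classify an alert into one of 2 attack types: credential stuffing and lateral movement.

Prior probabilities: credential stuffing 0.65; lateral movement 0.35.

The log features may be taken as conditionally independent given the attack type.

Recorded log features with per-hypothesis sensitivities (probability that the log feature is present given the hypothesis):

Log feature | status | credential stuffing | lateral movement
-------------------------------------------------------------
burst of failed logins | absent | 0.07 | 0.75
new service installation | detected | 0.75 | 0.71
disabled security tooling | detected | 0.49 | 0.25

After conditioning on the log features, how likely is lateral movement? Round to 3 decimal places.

Multiply each prior by the joint likelihood of the log feature pattern (using 1 − P(present | H) for each absent log feature):
  credential stuffing: 0.65 × (1 − 0.07) × 0.75 × 0.49 = 0.22215
  lateral movement: 0.35 × (1 − 0.75) × 0.71 × 0.25 = 0.015531
Normalizing constant Z = 0.22215 + 0.015531 = 0.23768.
P(lateral movement | evidence) = 0.015531 / 0.23768 ≈ 0.065.

0.065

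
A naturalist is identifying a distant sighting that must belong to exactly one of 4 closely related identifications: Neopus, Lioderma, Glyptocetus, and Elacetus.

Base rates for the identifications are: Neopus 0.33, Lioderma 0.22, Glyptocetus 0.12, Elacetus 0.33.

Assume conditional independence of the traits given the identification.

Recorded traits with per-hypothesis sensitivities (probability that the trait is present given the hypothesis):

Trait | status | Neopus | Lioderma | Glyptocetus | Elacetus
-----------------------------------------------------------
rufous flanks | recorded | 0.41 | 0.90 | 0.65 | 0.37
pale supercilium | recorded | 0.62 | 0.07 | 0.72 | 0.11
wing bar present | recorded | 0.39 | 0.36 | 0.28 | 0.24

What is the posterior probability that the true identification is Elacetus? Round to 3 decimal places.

By Bayes' rule with conditional independence, the unnormalized weight for each hypothesis is prior × ∏ likelihoods:
  Neopus: 0.33 × 0.41 × 0.62 × 0.39 = 0.032716
  Lioderma: 0.22 × 0.90 × 0.07 × 0.36 = 0.0049896
  Glyptocetus: 0.12 × 0.65 × 0.72 × 0.28 = 0.015725
  Elacetus: 0.33 × 0.37 × 0.11 × 0.24 = 0.0032234
Normalizing constant Z = 0.032716 + 0.0049896 + 0.015725 + 0.0032234 = 0.056653.
P(Elacetus | evidence) = 0.0032234 / 0.056653 ≈ 0.057.

0.057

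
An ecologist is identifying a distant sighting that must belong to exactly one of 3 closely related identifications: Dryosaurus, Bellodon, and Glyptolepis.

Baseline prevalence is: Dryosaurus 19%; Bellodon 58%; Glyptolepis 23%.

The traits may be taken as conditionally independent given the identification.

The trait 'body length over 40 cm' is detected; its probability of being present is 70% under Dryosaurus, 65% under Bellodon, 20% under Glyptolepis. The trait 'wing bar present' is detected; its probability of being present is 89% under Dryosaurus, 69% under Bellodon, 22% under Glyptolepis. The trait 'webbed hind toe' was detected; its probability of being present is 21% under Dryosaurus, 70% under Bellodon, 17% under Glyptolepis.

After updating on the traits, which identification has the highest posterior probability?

Multiply each prior by the joint likelihood of the trait pattern:
  Dryosaurus: 0.19 × 0.70 × 0.89 × 0.21 = 0.024858
  Bellodon: 0.58 × 0.65 × 0.69 × 0.70 = 0.18209
  Glyptolepis: 0.23 × 0.20 × 0.22 × 0.17 = 0.0017204
Normalizing constant Z = 0.024858 + 0.18209 + 0.0017204 = 0.20867.
P(Dryosaurus | evidence) ≈ 0.024858 / 0.20867 ≈ 0.119
P(Bellodon | evidence) ≈ 0.18209 / 0.20867 ≈ 0.873
P(Glyptolepis | evidence) ≈ 0.0017204 / 0.20867 ≈ 0.008
The largest is 0.873, so Bellodon is most probable.

Bellodon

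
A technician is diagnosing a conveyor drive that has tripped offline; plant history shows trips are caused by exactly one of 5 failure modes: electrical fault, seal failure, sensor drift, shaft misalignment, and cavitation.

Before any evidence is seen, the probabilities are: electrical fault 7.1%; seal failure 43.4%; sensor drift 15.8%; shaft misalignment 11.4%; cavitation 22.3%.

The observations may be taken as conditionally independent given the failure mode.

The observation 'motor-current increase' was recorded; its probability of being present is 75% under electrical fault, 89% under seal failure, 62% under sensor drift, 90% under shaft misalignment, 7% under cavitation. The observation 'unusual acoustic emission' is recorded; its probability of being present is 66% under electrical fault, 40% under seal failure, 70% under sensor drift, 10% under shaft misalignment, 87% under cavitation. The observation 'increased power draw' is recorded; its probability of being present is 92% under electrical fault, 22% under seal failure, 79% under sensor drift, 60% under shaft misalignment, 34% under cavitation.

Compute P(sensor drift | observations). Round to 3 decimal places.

0.413

For each hypothesis, the unnormalized posterior weight is prior × product of the observation likelihoods:
  electrical fault: 0.071 × 0.75 × 0.66 × 0.92 = 0.032333
  seal failure: 0.434 × 0.89 × 0.40 × 0.22 = 0.033991
  sensor drift: 0.158 × 0.62 × 0.70 × 0.79 = 0.054172
  shaft misalignment: 0.114 × 0.90 × 0.10 × 0.60 = 0.006156
  cavitation: 0.223 × 0.07 × 0.87 × 0.34 = 0.0046174
Normalizing constant Z = 0.032333 + 0.033991 + 0.054172 + 0.006156 + 0.0046174 = 0.13127.
P(sensor drift | evidence) = 0.054172 / 0.13127 ≈ 0.413.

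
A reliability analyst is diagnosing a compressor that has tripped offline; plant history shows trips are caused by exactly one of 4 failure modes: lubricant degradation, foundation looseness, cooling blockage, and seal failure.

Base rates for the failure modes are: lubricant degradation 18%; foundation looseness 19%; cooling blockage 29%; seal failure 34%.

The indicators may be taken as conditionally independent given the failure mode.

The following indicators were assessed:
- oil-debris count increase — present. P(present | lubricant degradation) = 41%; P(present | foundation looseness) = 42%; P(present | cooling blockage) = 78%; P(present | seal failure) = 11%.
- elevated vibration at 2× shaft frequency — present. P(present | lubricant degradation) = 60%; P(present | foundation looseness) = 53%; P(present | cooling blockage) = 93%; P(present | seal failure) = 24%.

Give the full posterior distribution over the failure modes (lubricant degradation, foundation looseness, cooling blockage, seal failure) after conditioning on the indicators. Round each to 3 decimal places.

0.145, 0.138, 0.688, 0.029

Multiply each prior by the joint likelihood of the indicator pattern:
  lubricant degradation: 0.18 × 0.41 × 0.60 = 0.04428
  foundation looseness: 0.19 × 0.42 × 0.53 = 0.042294
  cooling blockage: 0.29 × 0.78 × 0.93 = 0.21037
  seal failure: 0.34 × 0.11 × 0.24 = 0.008976
Normalizing constant Z = 0.04428 + 0.042294 + 0.21037 + 0.008976 = 0.30592.
P(lubricant degradation | evidence) = 0.04428 / 0.30592 ≈ 0.145
P(foundation looseness | evidence) = 0.042294 / 0.30592 ≈ 0.138
P(cooling blockage | evidence) = 0.21037 / 0.30592 ≈ 0.688
P(seal failure | evidence) = 0.008976 / 0.30592 ≈ 0.029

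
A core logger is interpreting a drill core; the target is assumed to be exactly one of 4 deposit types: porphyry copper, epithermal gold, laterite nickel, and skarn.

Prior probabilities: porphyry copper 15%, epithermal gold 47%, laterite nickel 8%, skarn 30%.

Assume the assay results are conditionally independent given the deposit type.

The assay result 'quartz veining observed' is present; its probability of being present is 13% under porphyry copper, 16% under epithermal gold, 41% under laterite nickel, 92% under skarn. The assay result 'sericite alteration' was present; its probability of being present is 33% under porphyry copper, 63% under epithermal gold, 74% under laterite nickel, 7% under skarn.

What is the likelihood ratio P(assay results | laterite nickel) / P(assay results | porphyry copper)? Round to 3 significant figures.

7.07

The Bayes factor is the ratio of the joint likelihoods of the assay result pattern under the two hypotheses.
  laterite nickel: 0.41 × 0.74 = 0.3034
  porphyry copper: 0.13 × 0.33 = 0.0429
Bayes factor = 0.3034 / 0.0429 ≈ 7.07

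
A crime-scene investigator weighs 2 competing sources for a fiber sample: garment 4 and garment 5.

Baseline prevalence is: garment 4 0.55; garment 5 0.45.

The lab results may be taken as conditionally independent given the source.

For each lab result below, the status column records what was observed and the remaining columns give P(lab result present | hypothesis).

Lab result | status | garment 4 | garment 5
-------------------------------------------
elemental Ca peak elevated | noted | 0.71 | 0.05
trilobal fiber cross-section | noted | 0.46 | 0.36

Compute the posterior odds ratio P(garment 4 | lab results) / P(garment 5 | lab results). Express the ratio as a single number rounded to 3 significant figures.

22.2

The normalizing constant cancels in an odds ratio, so compute prior × likelihood for the two hypotheses only:
  garment 4: 0.55 × 0.71 × 0.46 = 0.17963
  garment 5: 0.45 × 0.05 × 0.36 = 0.0081
Posterior odds = 0.17963 / 0.0081 ≈ 22.2.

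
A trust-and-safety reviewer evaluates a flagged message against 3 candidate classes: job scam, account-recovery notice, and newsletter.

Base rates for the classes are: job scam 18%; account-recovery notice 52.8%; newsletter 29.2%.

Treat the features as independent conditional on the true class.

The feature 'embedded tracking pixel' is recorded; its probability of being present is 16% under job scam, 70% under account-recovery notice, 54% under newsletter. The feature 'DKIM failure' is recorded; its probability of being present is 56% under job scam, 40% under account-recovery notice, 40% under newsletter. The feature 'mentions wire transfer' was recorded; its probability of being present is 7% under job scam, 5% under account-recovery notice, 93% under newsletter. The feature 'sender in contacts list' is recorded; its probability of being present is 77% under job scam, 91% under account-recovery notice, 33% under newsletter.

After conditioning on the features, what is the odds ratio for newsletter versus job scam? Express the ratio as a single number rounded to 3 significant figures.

Posterior odds equal prior odds times the likelihood ratio; only the two competing hypotheses matter.
  newsletter: 0.292 × 0.54 × 0.40 × 0.93 × 0.33 = 0.019357
  job scam: 0.180 × 0.16 × 0.56 × 0.07 × 0.77 = 0.0008693
Odds(newsletter : job scam) = 0.019357 / 0.0008693 ≈ 22.3.

22.3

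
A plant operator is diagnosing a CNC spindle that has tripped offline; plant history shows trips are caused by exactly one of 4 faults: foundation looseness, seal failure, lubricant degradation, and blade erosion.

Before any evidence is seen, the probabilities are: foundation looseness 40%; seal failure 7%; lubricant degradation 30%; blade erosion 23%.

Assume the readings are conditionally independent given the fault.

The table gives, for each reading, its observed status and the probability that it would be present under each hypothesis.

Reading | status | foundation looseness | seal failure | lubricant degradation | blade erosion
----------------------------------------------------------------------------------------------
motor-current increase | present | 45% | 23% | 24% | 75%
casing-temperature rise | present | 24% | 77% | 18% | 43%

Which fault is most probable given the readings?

blade erosion

By Bayes' rule with conditional independence, the unnormalized weight for each hypothesis is prior × ∏ likelihoods:
  foundation looseness: 0.40 × 0.45 × 0.24 = 0.0432
  seal failure: 0.07 × 0.23 × 0.77 = 0.012397
  lubricant degradation: 0.30 × 0.24 × 0.18 = 0.01296
  blade erosion: 0.23 × 0.75 × 0.43 = 0.074175
Marginal likelihood of the evidence = 0.14273.
P(foundation looseness | evidence) ≈ 0.0432 / 0.14273 ≈ 0.303
P(seal failure | evidence) ≈ 0.012397 / 0.14273 ≈ 0.087
P(lubricant degradation | evidence) ≈ 0.01296 / 0.14273 ≈ 0.091
P(blade erosion | evidence) ≈ 0.074175 / 0.14273 ≈ 0.520
The largest is 0.520, so blade erosion is most probable.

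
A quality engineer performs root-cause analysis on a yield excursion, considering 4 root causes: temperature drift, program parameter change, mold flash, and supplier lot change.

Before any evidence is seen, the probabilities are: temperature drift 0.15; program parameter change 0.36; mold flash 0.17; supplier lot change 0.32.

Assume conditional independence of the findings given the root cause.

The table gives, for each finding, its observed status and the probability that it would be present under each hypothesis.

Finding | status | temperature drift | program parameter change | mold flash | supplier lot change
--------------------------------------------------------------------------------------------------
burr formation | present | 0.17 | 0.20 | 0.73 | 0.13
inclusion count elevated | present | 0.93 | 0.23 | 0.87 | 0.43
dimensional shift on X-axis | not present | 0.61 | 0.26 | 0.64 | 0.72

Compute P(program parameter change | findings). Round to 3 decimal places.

0.187

Multiply each prior by the joint likelihood of the evidence pattern (using 1 − P(present | H) for each absent finding):
  temperature drift: 0.15 × 0.17 × 0.93 × (1 − 0.61) = 0.0092489
  program parameter change: 0.36 × 0.20 × 0.23 × (1 − 0.26) = 0.012254
  mold flash: 0.17 × 0.73 × 0.87 × (1 − 0.64) = 0.038868
  supplier lot change: 0.32 × 0.13 × 0.43 × (1 − 0.72) = 0.0050086
Normalizing constant Z = 0.0092489 + 0.012254 + 0.038868 + 0.0050086 = 0.06538.
P(program parameter change | evidence) = 0.012254 / 0.06538 ≈ 0.187.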